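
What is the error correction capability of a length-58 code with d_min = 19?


Correction capability = floor((d-1)/2) = floor((19-1)/2) = 9

9 errors


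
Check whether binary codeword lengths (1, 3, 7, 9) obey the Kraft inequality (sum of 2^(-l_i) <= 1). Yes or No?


Kraft sum = sum(2^(-l_i)) = 0.6348, need <= 1. Result: satisfied (a binary prefix-free code with these lengths exists)

Yes


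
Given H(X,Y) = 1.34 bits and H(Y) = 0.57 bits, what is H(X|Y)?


H(X|Y) = H(X,Y) - H(Y) = 1.34 - 0.57 = 0.77

0.77 bits


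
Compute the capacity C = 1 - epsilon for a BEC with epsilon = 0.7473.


C = 1 - epsilon = 1 - 0.7473 = 0.2527

0.2527 bits


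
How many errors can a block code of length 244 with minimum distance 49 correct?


Correction capability = floor((d-1)/2) = floor((49-1)/2) = 24

24 errors


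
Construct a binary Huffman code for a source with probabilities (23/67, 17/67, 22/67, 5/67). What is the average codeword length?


Huffman construction (repeatedly merge the two least-probable nodes; each merge adds 1 bit to every symbol beneath it): 5/67 + 17/67 = 22/67; 22/67 + 22/67 = 44/67; 23/67 + 44/67 = 1. Resulting codeword lengths (in the order the probabilities were given): (1, 3, 2, 3). L_avg = sum(p_i * l_i) = 23/67*1 + 17/67*3 + 22/67*2 + 5/67*3 = 133/67 = 1.9851

1.9851 bits


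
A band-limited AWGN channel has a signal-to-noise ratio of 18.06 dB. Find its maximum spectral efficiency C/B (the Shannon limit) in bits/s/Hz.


SNR_linear = 10^(18.06/10) = 63.9735; C/B = log2(1 + SNR_linear) = log2(1 + 63.9735) = 6.0218

6.0218 bits/s/Hz


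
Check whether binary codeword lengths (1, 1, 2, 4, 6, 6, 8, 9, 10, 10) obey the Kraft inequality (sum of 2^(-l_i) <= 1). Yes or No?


Kraft sum = sum(2^(-l_i)) = 1.3516, need <= 1. Result: violated (a binary prefix-free code with these lengths cannot exist)

No


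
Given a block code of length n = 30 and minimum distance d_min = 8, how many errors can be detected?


Detection capability = d_min - 1 = 8 - 1 = 7

7 errors


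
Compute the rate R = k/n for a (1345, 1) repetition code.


Rate = k/n = 1/1345

1/1345


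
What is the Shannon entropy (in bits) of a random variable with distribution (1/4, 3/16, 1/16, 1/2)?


H = -sum(p_i * log2(p_i)). Terms: -(1/4)*log2(1/4) = 0.500000; -(3/16)*log2(3/16) = 0.452820; -(1/16)*log2(1/16) = 0.250000; -(1/2)*log2(1/2) = 0.500000. H = 0.500000 + 0.452820 + 0.250000 + 0.500000 = 1.7028

1.7028 bits


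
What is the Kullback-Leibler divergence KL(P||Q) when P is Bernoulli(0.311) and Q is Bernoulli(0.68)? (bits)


KL = p*log2(p/q) + (1-p)*log2((1-p)/(1-q)) = 0.311*log2(0.311/0.68) + 0.689*log2(0.689/0.32) = 0.4113

0.4113 bits


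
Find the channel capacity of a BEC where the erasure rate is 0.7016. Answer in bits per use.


C = 1 - epsilon = 1 - 0.7016 = 0.2984

0.2984 bits


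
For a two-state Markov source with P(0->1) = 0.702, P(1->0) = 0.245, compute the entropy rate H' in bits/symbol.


Stationary distribution: pi_0 = p10/(p01+p10) = 0.2587, pi_1 = 0.7413. Entropy rate H' = pi_0*H(p01) + pi_1*H(p10) = 0.2587*0.8788 + 0.7413*0.8033 = 0.8228

0.8228 bits/symbol


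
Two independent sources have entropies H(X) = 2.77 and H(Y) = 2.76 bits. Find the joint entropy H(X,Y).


For independent variables, H(X,Y) = H(X) + H(Y) = 2.77 + 2.76 = 5.53

5.53 bits


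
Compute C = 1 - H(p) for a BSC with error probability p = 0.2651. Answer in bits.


H(p) = -p*log2(p) - (1-p)*log2(1-p) = -0.2651*log2(0.2651) - 0.7349*log2(0.7349) = 0.507770 + 0.326575 = 0.8343. C = 1 - H(p) = 1 - 0.8343 = 0.1657

0.1657 bits


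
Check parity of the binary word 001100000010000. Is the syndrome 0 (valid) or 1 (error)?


Syndrome = XOR of all bits = 0 XOR 0 XOR 1 XOR 1 XOR 0 XOR 0 XOR 0 XOR 0 XOR 0 XOR 0 XOR 1 XOR 0 XOR 0 XOR 0 XOR 0 = 1

1


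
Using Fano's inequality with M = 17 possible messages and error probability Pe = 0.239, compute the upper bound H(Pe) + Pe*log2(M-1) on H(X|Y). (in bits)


H(Pe) = -Pe*log2(Pe) - (1-Pe)*log2(1-Pe) = -0.239*log2(0.239) - 0.761*log2(0.761) = 0.493515 + 0.299858 = 0.7934. Pe*log2(M-1) = 0.239*log2(16) = 0.956000. Bound = H(Pe) + Pe*log2(M-1) = 0.493515 + 0.299858 + 0.956000 = 1.7494

1.7494 bits


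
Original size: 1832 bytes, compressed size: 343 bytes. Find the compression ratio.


Ratio = original / compressed = 1832 / 343 = 5.3411

5.3411


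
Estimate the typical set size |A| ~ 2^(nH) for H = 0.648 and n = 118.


log2|A_typical| = nH = 118 * 0.648 = 76.464, so |A_typical| ~ 2^76.464 = 1.042e+23

1.042e+23


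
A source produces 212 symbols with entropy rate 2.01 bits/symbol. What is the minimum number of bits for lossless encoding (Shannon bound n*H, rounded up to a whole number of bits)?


Minimum bits >= n * H = 212 * 2.01 = 426.12, rounded up to a whole number of bits = 427

427 bits


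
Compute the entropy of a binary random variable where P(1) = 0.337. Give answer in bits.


H = -p*log2(p) - (1-p)*log2(1-p). -0.337*log2(0.337) = 0.528813; -0.663*log2(0.663) = 0.393105. H = 0.528813 + 0.393105 = 0.9219

0.9219 bits


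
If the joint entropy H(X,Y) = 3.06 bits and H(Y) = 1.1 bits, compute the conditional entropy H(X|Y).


H(X|Y) = H(X,Y) - H(Y) = 3.06 - 1.1 = 1.96

1.96 bits


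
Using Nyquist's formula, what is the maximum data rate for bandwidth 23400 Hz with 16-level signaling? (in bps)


Rate = 2 * B * log2(M) = 2 * 23400 * 4.0 = 187200.0

187200.0 bps


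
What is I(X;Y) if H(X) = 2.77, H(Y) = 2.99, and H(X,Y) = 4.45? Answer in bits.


I(X;Y) = H(X) + H(Y) - H(X,Y) = 2.77 + 2.99 - 4.45 = 1.31

1.31 bits


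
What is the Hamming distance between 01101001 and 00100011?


Count differing positions: . ^ . . ^ . ^ . = 3 differences

3


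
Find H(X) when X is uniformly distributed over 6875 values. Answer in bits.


H = log2(n) = log2(6875) = 12.7471

12.7471 bits


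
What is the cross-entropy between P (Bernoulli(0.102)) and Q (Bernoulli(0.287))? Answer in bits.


H(P,Q) = -p*log2(q) - (1-p)*log2(1-q). -0.102*log2(0.287) = 0.183689; -0.898*log2(0.713) = 0.438247. H(P,Q) = 0.183689 + 0.438247 = 0.6219

0.6219 bits


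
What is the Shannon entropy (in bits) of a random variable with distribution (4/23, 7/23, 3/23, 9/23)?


H = -sum(p_i * log2(p_i)). Terms: -(4/23)*log2(4/23) = 0.438880; -(7/23)*log2(7/23) = 0.522324; -(3/23)*log2(3/23) = 0.383296; -(9/23)*log2(9/23) = 0.529684. H = 0.438880 + 0.522324 + 0.383296 + 0.529684 = 1.8742

1.8742 bits


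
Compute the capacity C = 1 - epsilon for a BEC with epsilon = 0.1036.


C = 1 - epsilon = 1 - 0.1036 = 0.8964

0.8964 bits


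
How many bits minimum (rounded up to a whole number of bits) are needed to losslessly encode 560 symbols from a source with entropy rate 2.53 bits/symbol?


Minimum bits >= n * H = 560 * 2.53 = 1416.8, rounded up to a whole number of bits = 1417

1417 bits


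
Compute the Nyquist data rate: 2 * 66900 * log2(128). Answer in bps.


Rate = 2 * B * log2(M) = 2 * 66900 * 7.0 = 936600.0

936600.0 bps


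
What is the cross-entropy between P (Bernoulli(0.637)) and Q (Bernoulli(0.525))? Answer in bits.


H(P,Q) = -p*log2(q) - (1-p)*log2(1-q). -0.637*log2(0.525) = 0.592162; -0.363*log2(0.475) = 0.389862. H(P,Q) = 0.592162 + 0.389862 = 0.982

0.982 bits


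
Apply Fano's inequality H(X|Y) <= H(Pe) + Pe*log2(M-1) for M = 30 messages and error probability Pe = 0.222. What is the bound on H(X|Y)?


H(Pe) = -Pe*log2(Pe) - (1-Pe)*log2(1-Pe) = -0.222*log2(0.222) - 0.778*log2(0.778) = 0.482044 + 0.281759 = 0.7638. Pe*log2(M-1) = 0.222*log2(29) = 1.078472. Bound = H(Pe) + Pe*log2(M-1) = 0.482044 + 0.281759 + 1.078472 = 1.8423

1.8423 bits


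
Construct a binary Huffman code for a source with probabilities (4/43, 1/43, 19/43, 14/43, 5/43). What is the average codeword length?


Huffman construction (repeatedly merge the two least-probable nodes; each merge adds 1 bit to every symbol beneath it): 1/43 + 4/43 = 5/43; 5/43 + 5/43 = 10/43; 10/43 + 14/43 = 24/43; 19/43 + 24/43 = 1. Resulting codeword lengths (in the order the probabilities were given): (4, 4, 1, 2, 3). L_avg = sum(p_i * l_i) = 4/43*4 + 1/43*4 + 19/43*1 + 14/43*2 + 5/43*3 = 82/43 = 1.907

1.907 bits


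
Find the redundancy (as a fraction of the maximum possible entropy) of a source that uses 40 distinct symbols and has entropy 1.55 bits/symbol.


H_max = log2(K) = log2(40) = 5.3219 bits/symbol. Redundancy = 1 - H/H_max = 1 - 1.55/5.3219 = 1 - 0.2912 = 0.7088

0.7088


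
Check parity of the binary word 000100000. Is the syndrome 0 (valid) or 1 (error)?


Syndrome = XOR of all bits = 0 XOR 0 XOR 0 XOR 1 XOR 0 XOR 0 XOR 0 XOR 0 XOR 0 = 1

1


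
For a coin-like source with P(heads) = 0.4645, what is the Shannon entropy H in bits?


H = -p*log2(p) - (1-p)*log2(1-p). -0.4645*log2(0.4645) = 0.513853; -0.5355*log2(0.5355) = 0.482508. H = 0.513853 + 0.482508 = 0.9964

0.9964 bits


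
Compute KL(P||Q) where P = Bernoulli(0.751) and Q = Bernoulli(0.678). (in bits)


KL = p*log2(p/q) + (1-p)*log2((1-p)/(1-q)) = 0.751*log2(0.751/0.678) + 0.249*log2(0.249/0.322) = 0.0184

0.0184 bits


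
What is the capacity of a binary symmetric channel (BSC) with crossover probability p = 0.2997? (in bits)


H(p) = -p*log2(p) - (1-p)*log2(1-p) = -0.2997*log2(0.2997) - 0.7003*log2(0.7003) = 0.521001 + 0.359923 = 0.8809. C = 1 - H(p) = 1 - 0.8809 = 0.1191

0.1191 bits


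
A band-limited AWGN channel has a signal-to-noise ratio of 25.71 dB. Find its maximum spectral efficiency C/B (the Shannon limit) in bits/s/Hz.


SNR_linear = 10^(25.71/10) = 372.3917; C/B = log2(1 + SNR_linear) = log2(1 + 372.3917) = 8.5445

8.5445 bits/s/Hz


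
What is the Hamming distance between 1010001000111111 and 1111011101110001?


Count differing positions: . ^ . ^ . ^ . ^ . ^ . . ^ ^ ^ . = 8 differences

8


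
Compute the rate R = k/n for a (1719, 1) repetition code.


Rate = k/n = 1/1719

1/1719


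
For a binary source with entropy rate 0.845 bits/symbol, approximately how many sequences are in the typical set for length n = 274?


log2|A_typical| = nH = 274 * 0.845 = 231.53, so |A_typical| ~ 2^231.53 = 4.983e+69

4.983e+69


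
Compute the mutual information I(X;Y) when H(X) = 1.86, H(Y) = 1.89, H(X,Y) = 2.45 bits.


I(X;Y) = H(X) + H(Y) - H(X,Y) = 1.86 + 1.89 - 2.45 = 1.3

1.3 bits


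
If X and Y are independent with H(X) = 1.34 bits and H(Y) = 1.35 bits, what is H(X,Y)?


For independent variables, H(X,Y) = H(X) + H(Y) = 1.34 + 1.35 = 2.69

2.69 bits


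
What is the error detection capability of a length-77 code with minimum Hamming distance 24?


Detection capability = d_min - 1 = 24 - 1 = 23

23 errors


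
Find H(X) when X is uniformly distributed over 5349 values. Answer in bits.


H = log2(n) = log2(5349) = 12.3851

12.3851 bits


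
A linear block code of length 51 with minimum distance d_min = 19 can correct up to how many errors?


Correction capability = floor((d-1)/2) = floor((19-1)/2) = 9

9 errors


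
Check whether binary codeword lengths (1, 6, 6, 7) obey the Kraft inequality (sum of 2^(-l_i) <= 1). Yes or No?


Kraft sum = sum(2^(-l_i)) = 0.5391, need <= 1. Result: satisfied (a binary prefix-free code with these lengths exists)

Yes


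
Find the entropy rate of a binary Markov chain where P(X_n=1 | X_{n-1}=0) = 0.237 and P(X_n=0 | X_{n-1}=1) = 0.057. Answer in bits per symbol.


Stationary distribution: pi_0 = p10/(p01+p10) = 0.1939, pi_1 = 0.8061. Entropy rate H' = pi_0*H(p01) + pi_1*H(p10) = 0.1939*0.79 + 0.8061*0.3154 = 0.4074

0.4074 bits/symbol


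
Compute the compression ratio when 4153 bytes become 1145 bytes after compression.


Ratio = original / compressed = 4153 / 1145 = 3.6271

3.6271


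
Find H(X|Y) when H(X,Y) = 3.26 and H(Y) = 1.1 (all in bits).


H(X|Y) = H(X,Y) - H(Y) = 3.26 - 1.1 = 2.16

2.16 bits


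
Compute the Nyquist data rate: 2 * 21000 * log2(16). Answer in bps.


Rate = 2 * B * log2(M) = 2 * 21000 * 4.0 = 168000.0

168000.0 bps


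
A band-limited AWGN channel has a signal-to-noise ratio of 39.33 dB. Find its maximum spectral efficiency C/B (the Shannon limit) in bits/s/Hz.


SNR_linear = 10^(39.33/10) = 8570.3785; C/B = log2(1 + SNR_linear) = log2(1 + 8570.3785) = 13.0653

13.0653 bits/s/Hz


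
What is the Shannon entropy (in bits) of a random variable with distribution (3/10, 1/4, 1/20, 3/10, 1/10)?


H = -sum(p_i * log2(p_i)). Terms: -(3/10)*log2(3/10) = 0.521090; -(1/4)*log2(1/4) = 0.500000; -(1/20)*log2(1/20) = 0.216096; -(3/10)*log2(3/10) = 0.521090; -(1/10)*log2(1/10) = 0.332193. H = 0.521090 + 0.500000 + 0.216096 + 0.521090 + 0.332193 = 2.0905

2.0905 bits


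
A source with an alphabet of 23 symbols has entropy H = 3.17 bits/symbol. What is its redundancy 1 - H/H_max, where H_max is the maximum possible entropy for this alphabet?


H_max = log2(K) = log2(23) = 4.5236 bits/symbol. Redundancy = 1 - H/H_max = 1 - 3.17/4.5236 = 1 - 0.7008 = 0.2992

0.2992


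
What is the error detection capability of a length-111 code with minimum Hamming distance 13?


Detection capability = d_min - 1 = 13 - 1 = 12

12 errors


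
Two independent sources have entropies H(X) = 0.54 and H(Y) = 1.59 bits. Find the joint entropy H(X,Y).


For independent variables, H(X,Y) = H(X) + H(Y) = 0.54 + 1.59 = 2.13

2.13 bits


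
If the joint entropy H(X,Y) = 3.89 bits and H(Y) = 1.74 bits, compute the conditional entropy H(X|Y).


H(X|Y) = H(X,Y) - H(Y) = 3.89 - 1.74 = 2.15

2.15 bits


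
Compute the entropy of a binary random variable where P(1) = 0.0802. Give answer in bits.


H = -p*log2(p) - (1-p)*log2(1-p). -0.0802*log2(0.0802) = 0.291948; -0.9198*log2(0.9198) = 0.110935. H = 0.291948 + 0.110935 = 0.4029

0.4029 bits


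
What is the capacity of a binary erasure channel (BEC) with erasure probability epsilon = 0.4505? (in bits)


C = 1 - epsilon = 1 - 0.4505 = 0.5495

0.5495 bits


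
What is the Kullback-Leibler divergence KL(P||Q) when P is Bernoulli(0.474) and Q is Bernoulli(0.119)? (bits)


KL = p*log2(p/q) + (1-p)*log2((1-p)/(1-q)) = 0.474*log2(0.474/0.119) + 0.526*log2(0.526/0.881) = 0.5537

0.5537 bits


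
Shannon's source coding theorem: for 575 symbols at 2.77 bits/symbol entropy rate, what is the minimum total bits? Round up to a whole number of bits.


Minimum bits >= n * H = 575 * 2.77 = 1592.75, rounded up to a whole number of bits = 1593

1593 bits


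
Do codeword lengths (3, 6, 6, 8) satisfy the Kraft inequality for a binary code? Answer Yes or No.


Kraft sum = sum(2^(-l_i)) = 0.1602, need <= 1. Result: satisfied (a binary prefix-free code with these lengths exists)

Yes


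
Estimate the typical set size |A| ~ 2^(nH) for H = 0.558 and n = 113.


log2|A_typical| = nH = 113 * 0.558 = 63.054, so |A_typical| ~ 2^63.054 = 9.575e+18

9.575e+18


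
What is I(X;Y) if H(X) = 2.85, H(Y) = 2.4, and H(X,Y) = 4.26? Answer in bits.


I(X;Y) = H(X) + H(Y) - H(X,Y) = 2.85 + 2.4 - 4.26 = 0.99

0.99 bits


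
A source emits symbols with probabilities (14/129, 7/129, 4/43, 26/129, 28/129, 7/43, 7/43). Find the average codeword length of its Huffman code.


Huffman construction (repeatedly merge the two least-probable nodes; each merge adds 1 bit to every symbol beneath it): 7/129 + 4/43 = 19/129; 14/129 + 19/129 = 11/43; 7/43 + 7/43 = 14/43; 26/129 + 28/129 = 18/43; 11/43 + 14/43 = 25/43; 18/43 + 25/43 = 1. Resulting codeword lengths (in the order the probabilities were given): (3, 4, 4, 2, 2, 3, 3). L_avg = sum(p_i * l_i) = 14/129*3 + 7/129*4 + 4/43*4 + 26/129*2 + 28/129*2 + 7/43*3 + 7/43*3 = 352/129 = 2.7287

2.7287 bits


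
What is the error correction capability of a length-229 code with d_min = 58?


Correction capability = floor((d-1)/2) = floor((58-1)/2) = 28

28 errors


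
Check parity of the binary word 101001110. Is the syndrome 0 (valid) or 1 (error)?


Syndrome = XOR of all bits = 1 XOR 0 XOR 1 XOR 0 XOR 0 XOR 1 XOR 1 XOR 1 XOR 0 = 1

1


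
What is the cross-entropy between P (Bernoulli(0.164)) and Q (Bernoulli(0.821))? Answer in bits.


H(P,Q) = -p*log2(q) - (1-p)*log2(1-q). -0.164*log2(0.821) = 0.046666; -0.836*log2(0.179) = 2.074926. H(P,Q) = 0.046666 + 2.074926 = 2.1216

2.1216 bits


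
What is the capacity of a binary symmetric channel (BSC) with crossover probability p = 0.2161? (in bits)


H(p) = -p*log2(p) - (1-p)*log2(1-p) = -0.2161*log2(0.2161) - 0.7839*log2(0.7839) = 0.477630 + 0.275352 = 0.753. C = 1 - H(p) = 1 - 0.753 = 0.247

0.247 bits


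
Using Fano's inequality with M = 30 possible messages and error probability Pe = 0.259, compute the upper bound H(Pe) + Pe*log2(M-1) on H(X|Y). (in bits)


H(Pe) = -Pe*log2(Pe) - (1-Pe)*log2(1-Pe) = -0.259*log2(0.259) - 0.741*log2(0.741) = 0.504785 + 0.320449 = 0.8252. Pe*log2(M-1) = 0.259*log2(29) = 1.258217. Bound = H(Pe) + Pe*log2(M-1) = 0.504785 + 0.320449 + 1.258217 = 2.0835

2.0835 bits


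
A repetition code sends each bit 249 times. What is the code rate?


Rate = k/n = 1/249

1/249


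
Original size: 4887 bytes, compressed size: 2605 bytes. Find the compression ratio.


Ratio = original / compressed = 4887 / 2605 = 1.876

1.876


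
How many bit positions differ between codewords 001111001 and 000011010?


Count differing positions: . . ^ ^ . . . ^ ^ = 4 differences

4


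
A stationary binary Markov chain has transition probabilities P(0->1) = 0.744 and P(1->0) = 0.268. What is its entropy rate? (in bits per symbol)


Stationary distribution: pi_0 = p10/(p01+p10) = 0.2648, pi_1 = 0.7352. Entropy rate H' = pi_0*H(p01) + pi_1*H(p10) = 0.2648*0.8207 + 0.7352*0.8386 = 0.8338

0.8338 bits/symbol


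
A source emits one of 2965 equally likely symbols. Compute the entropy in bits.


H = log2(n) = log2(2965) = 11.5338

11.5338 bits


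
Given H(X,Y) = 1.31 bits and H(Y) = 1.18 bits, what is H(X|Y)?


H(X|Y) = H(X,Y) - H(Y) = 1.31 - 1.18 = 0.13

0.13 bits


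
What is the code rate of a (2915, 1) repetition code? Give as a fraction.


Rate = k/n = 1/2915

1/2915


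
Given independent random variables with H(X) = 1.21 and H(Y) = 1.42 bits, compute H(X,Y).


For independent variables, H(X,Y) = H(X) + H(Y) = 1.21 + 1.42 = 2.63

2.63 bits


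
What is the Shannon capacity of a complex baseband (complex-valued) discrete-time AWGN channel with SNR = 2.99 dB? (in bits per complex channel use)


SNR_linear = 10^(2.99/10) = 1.9907; C = log2(1 + SNR_linear) = log2(1 + 1.9907) = 1.5805

1.5805 bits/channel use


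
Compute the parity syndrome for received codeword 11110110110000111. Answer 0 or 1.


Syndrome = XOR of all bits = 1 XOR 1 XOR 1 XOR 1 XOR 0 XOR 1 XOR 1 XOR 0 XOR 1 XOR 1 XOR 0 XOR 0 XOR 0 XOR 0 XOR 1 XOR 1 XOR 1 = 1

1


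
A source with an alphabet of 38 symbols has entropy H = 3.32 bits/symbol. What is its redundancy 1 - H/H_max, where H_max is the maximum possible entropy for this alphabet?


H_max = log2(K) = log2(38) = 5.2479 bits/symbol. Redundancy = 1 - H/H_max = 1 - 3.32/5.2479 = 1 - 0.6326 = 0.3674

0.3674


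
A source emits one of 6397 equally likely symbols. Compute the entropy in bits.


H = log2(n) = log2(6397) = 12.6432

12.6432 bits


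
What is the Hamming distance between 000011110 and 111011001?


Count differing positions: ^ ^ ^ . . . ^ ^ ^ = 6 differences

6


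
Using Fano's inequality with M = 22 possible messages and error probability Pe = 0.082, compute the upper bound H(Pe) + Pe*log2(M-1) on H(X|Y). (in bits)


H(Pe) = -Pe*log2(Pe) - (1-Pe)*log2(1-Pe) = -0.082*log2(0.082) - 0.918*log2(0.918) = 0.295875 + 0.113312 = 0.4092. Pe*log2(M-1) = 0.082*log2(21) = 0.360170. Bound = H(Pe) + Pe*log2(M-1) = 0.295875 + 0.113312 + 0.360170 = 0.7694

0.7694 bits


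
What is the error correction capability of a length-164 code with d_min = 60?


Correction capability = floor((d-1)/2) = floor((60-1)/2) = 29

29 errors


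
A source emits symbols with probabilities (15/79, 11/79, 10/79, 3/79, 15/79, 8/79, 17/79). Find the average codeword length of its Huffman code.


Huffman construction (repeatedly merge the two least-probable nodes; each merge adds 1 bit to every symbol beneath it): 3/79 + 8/79 = 11/79; 10/79 + 11/79 = 21/79; 11/79 + 15/79 = 26/79; 15/79 + 17/79 = 32/79; 21/79 + 26/79 = 47/79; 32/79 + 47/79 = 1. Resulting codeword lengths (in the order the probabilities were given): (3, 3, 3, 4, 2, 4, 2). L_avg = sum(p_i * l_i) = 15/79*3 + 11/79*3 + 10/79*3 + 3/79*4 + 15/79*2 + 8/79*4 + 17/79*2 = 216/79 = 2.7342

2.7342 bits


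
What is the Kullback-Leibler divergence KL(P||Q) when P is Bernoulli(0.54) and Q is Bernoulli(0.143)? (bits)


KL = p*log2(p/q) + (1-p)*log2((1-p)/(1-q)) = 0.54*log2(0.54/0.143) + 0.46*log2(0.46/0.857) = 0.6222

0.6222 bits


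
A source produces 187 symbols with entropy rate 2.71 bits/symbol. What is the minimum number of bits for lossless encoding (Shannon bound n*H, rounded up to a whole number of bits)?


Minimum bits >= n * H = 187 * 2.71 = 506.77, rounded up to a whole number of bits = 507

507 bits


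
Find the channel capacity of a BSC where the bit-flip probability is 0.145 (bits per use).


H(p) = -p*log2(p) - (1-p)*log2(1-p) = -0.145*log2(0.145) - 0.855*log2(0.855) = 0.403952 + 0.193233 = 0.5972. C = 1 - H(p) = 1 - 0.5972 = 0.4028

0.4028 bits


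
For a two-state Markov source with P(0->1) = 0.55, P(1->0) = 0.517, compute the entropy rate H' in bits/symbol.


Stationary distribution: pi_0 = p10/(p01+p10) = 0.4845, pi_1 = 0.5155. Entropy rate H' = pi_0*H(p01) + pi_1*H(p10) = 0.4845*0.9928 + 0.5155*0.9992 = 0.9961

0.9961 bits/symbol


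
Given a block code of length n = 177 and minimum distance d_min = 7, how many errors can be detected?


Detection capability = d_min - 1 = 7 - 1 = 6

6 errors


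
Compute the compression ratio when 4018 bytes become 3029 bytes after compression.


Ratio = original / compressed = 4018 / 3029 = 1.3265

1.3265


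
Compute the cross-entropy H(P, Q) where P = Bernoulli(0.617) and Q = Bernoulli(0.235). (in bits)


H(P,Q) = -p*log2(q) - (1-p)*log2(1-q). -0.617*log2(0.235) = 1.289078; -0.383*log2(0.765) = 0.148017. H(P,Q) = 1.289078 + 0.148017 = 1.4371

1.4371 bits


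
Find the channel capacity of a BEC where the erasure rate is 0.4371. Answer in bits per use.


C = 1 - epsilon = 1 - 0.4371 = 0.5629

0.5629 bits


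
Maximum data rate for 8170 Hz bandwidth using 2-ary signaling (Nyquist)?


Rate = 2 * B * log2(M) = 2 * 8170 * 1.0 = 16340.0

16340.0 bps


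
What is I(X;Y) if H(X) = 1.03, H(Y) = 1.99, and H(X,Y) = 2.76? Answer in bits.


I(X;Y) = H(X) + H(Y) - H(X,Y) = 1.03 + 1.99 - 2.76 = 0.26

0.26 bits


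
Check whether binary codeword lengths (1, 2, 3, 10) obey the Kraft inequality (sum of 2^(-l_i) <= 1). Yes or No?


Kraft sum = sum(2^(-l_i)) = 0.876, need <= 1. Result: satisfied (a binary prefix-free code with these lengths exists)

Yes


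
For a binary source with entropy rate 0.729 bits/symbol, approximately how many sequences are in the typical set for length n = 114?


log2|A_typical| = nH = 114 * 0.729 = 83.106, so |A_typical| ~ 2^83.106 = 1.041e+25

1.041e+25


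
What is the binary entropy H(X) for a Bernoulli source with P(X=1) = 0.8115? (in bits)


H = -p*log2(p) - (1-p)*log2(1-p). -0.8115*log2(0.8115) = 0.244535; -0.1885*log2(0.1885) = 0.453788. H = 0.244535 + 0.453788 = 0.6983

0.6983 bits


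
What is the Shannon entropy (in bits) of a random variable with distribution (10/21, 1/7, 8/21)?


H = -sum(p_i * log2(p_i)). Terms: -(10/21)*log2(10/21) = 0.509709; -(1/7)*log2(1/7) = 0.401051; -(8/21)*log2(8/21) = 0.530407. H = 0.509709 + 0.401051 + 0.530407 = 1.4412

1.4412 bits


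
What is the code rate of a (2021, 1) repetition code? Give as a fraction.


Rate = k/n = 1/2021

1/2021


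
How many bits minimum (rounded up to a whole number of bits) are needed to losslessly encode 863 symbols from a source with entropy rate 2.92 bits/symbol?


Minimum bits >= n * H = 863 * 2.92 = 2519.96, rounded up to a whole number of bits = 2520

2520 bits


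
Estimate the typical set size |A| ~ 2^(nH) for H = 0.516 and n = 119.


log2|A_typical| = nH = 119 * 0.516 = 61.404, so |A_typical| ~ 2^61.404 = 3.051e+18

3.051e+18


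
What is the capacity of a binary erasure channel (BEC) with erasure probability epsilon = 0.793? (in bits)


C = 1 - epsilon = 1 - 0.793 = 0.207

0.207 bits


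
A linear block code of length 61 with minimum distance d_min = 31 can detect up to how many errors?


Detection capability = d_min - 1 = 31 - 1 = 30

30 errors


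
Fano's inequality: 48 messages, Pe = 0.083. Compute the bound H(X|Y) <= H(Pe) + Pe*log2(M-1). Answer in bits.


H(Pe) = -Pe*log2(Pe) - (1-Pe)*log2(1-Pe) = -0.083*log2(0.083) - 0.917*log2(0.917) = 0.298032 + 0.114631 = 0.4127. Pe*log2(M-1) = 0.083*log2(47) = 0.461031. Bound = H(Pe) + Pe*log2(M-1) = 0.298032 + 0.114631 + 0.461031 = 0.8737

0.8737 bits


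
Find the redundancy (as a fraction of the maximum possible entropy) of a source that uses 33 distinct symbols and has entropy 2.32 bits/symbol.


H_max = log2(K) = log2(33) = 5.0444 bits/symbol. Redundancy = 1 - H/H_max = 1 - 2.32/5.0444 = 1 - 0.4599 = 0.5401

0.5401


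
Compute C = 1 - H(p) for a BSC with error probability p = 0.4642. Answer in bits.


H(p) = -p*log2(p) - (1-p)*log2(1-p) = -0.4642*log2(0.4642) - 0.5358*log2(0.5358) = 0.513954 + 0.482345 = 0.9963. C = 1 - H(p) = 1 - 0.9963 = 0.0037

0.0037 bits


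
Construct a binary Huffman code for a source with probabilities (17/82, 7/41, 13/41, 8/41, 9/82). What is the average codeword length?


Huffman construction (repeatedly merge the two least-probable nodes; each merge adds 1 bit to every symbol beneath it): 9/82 + 7/41 = 23/82; 8/41 + 17/82 = 33/82; 23/82 + 13/41 = 49/82; 33/82 + 49/82 = 1. Resulting codeword lengths (in the order the probabilities were given): (2, 3, 2, 2, 3). L_avg = sum(p_i * l_i) = 17/82*2 + 7/41*3 + 13/41*2 + 8/41*2 + 9/82*3 = 187/82 = 2.2805

2.2805 bits


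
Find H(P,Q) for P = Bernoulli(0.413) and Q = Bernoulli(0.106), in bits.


H(P,Q) = -p*log2(q) - (1-p)*log2(1-q). -0.413*log2(0.106) = 1.337238; -0.587*log2(0.894) = 0.094890. H(P,Q) = 1.337238 + 0.094890 = 1.4321

1.4321 bits


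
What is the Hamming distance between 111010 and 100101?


Count differing positions: . ^ ^ ^ ^ ^ = 5 differences

5


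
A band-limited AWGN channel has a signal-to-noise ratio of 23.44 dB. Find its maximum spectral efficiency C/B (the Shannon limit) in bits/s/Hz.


SNR_linear = 10^(23.44/10) = 220.8005; C/B = log2(1 + SNR_linear) = log2(1 + 220.8005) = 7.7931

7.7931 bits/s/Hz


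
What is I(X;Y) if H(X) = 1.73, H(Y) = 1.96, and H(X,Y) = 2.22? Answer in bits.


I(X;Y) = H(X) + H(Y) - H(X,Y) = 1.73 + 1.96 - 2.22 = 1.47

1.47 bits


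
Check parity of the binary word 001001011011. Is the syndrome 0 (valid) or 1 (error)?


Syndrome = XOR of all bits = 0 XOR 0 XOR 1 XOR 0 XOR 0 XOR 1 XOR 0 XOR 1 XOR 1 XOR 0 XOR 1 XOR 1 = 0

0


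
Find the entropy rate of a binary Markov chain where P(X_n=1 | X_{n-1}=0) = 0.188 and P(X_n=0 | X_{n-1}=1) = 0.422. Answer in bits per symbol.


Stationary distribution: pi_0 = p10/(p01+p10) = 0.6918, pi_1 = 0.3082. Entropy rate H' = pi_0*H(p01) + pi_1*H(p10) = 0.6918*0.6973 + 0.3082*0.9824 = 0.7851

0.7851 bits/symbol


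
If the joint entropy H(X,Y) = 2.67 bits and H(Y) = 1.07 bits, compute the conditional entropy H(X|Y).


H(X|Y) = H(X,Y) - H(Y) = 2.67 - 1.07 = 1.6

1.6 bits


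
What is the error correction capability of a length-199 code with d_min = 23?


Correction capability = floor((d-1)/2) = floor((23-1)/2) = 11

11 errors


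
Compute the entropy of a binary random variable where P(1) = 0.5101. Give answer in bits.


H = -p*log2(p) - (1-p)*log2(1-p). -0.5101*log2(0.5101) = 0.495383; -0.4899*log2(0.4899) = 0.504323. H = 0.495383 + 0.504323 = 0.9997

0.9997 bits


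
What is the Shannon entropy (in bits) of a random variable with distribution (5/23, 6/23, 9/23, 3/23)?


H = -sum(p_i * log2(p_i)). Terms: -(5/23)*log2(5/23) = 0.478616; -(6/23)*log2(6/23) = 0.505722; -(9/23)*log2(9/23) = 0.529684; -(3/23)*log2(3/23) = 0.383296. H = 0.478616 + 0.505722 + 0.529684 + 0.383296 = 1.8973

1.8973 bits


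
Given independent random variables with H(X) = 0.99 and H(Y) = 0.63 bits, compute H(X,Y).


For independent variables, H(X,Y) = H(X) + H(Y) = 0.99 + 0.63 = 1.62

1.62 bits


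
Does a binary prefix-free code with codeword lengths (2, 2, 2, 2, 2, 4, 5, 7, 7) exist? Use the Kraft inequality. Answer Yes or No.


Kraft sum = sum(2^(-l_i)) = 1.3594, need <= 1. Result: violated (a binary prefix-free code with these lengths cannot exist)

No


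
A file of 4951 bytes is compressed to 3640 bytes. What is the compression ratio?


Ratio = original / compressed = 4951 / 3640 = 1.3602

1.3602


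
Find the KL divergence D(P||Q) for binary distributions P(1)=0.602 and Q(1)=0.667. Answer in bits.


KL = p*log2(p/q) + (1-p)*log2((1-p)/(1-q)) = 0.602*log2(0.602/0.667) + 0.398*log2(0.398/0.333) = 0.0133

0.0133 bits


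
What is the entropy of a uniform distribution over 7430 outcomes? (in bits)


H = log2(n) = log2(7430) = 12.8591

12.8591 bits


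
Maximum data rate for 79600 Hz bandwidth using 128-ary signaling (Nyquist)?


Rate = 2 * B * log2(M) = 2 * 79600 * 7.0 = 1114400.0

1114400.0 bps


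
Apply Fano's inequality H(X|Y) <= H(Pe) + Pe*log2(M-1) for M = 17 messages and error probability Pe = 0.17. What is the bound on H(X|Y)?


H(Pe) = -Pe*log2(Pe) - (1-Pe)*log2(1-Pe) = -0.17*log2(0.17) - 0.83*log2(0.83) = 0.434587 + 0.223118 = 0.6577. Pe*log2(M-1) = 0.17*log2(16) = 0.680000. Bound = H(Pe) + Pe*log2(M-1) = 0.434587 + 0.223118 + 0.680000 = 1.3377

1.3377 bits


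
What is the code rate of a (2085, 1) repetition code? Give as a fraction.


Rate = k/n = 1/2085

1/2085


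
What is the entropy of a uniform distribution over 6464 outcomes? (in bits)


H = log2(n) = log2(6464) = 12.6582

12.6582 bits


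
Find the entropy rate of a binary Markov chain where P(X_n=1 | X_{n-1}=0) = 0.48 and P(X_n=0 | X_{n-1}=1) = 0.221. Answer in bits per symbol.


Stationary distribution: pi_0 = p10/(p01+p10) = 0.3153, pi_1 = 0.6847. Entropy rate H' = pi_0*H(p01) + pi_1*H(p10) = 0.3153*0.9988 + 0.6847*0.762 = 0.8367

0.8367 bits/symbol


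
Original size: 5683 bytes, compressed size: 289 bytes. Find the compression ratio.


Ratio = original / compressed = 5683 / 289 = 19.6644

19.6644


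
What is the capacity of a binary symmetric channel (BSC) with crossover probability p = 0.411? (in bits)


H(p) = -p*log2(p) - (1-p)*log2(1-p) = -0.411*log2(0.411) - 0.589*log2(0.589) = 0.527227 + 0.449796 = 0.977. C = 1 - H(p) = 1 - 0.977 = 0.023

0.023 bits


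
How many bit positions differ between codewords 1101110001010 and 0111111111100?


Count differing positions: ^ . ^ . . . ^ ^ ^ . ^ ^ . = 7 differences

7


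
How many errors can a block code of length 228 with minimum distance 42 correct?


Correction capability = floor((d-1)/2) = floor((42-1)/2) = 20

20 errors


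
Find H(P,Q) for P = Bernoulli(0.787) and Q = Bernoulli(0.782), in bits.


H(P,Q) = -p*log2(q) - (1-p)*log2(1-q). -0.787*log2(0.782) = 0.279196; -0.213*log2(0.218) = 0.468089. H(P,Q) = 0.279196 + 0.468089 = 0.7473

0.7473 bits


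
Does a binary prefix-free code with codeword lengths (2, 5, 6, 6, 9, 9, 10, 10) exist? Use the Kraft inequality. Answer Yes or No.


Kraft sum = sum(2^(-l_i)) = 0.3184, need <= 1. Result: satisfied (a binary prefix-free code with these lengths exists)

Yes


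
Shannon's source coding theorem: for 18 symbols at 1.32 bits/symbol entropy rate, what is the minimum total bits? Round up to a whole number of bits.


Minimum bits >= n * H = 18 * 1.32 = 23.76, rounded up to a whole number of bits = 24

24 bits


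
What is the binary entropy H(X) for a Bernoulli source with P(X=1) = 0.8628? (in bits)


H = -p*log2(p) - (1-p)*log2(1-p). -0.8628*log2(0.8628) = 0.183692; -0.1372*log2(0.1372) = 0.393167. H = 0.183692 + 0.393167 = 0.5769

0.5769 bits


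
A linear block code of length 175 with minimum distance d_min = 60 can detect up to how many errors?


Detection capability = d_min - 1 = 60 - 1 = 59

59 errors


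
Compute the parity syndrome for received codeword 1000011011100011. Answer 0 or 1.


Syndrome = XOR of all bits = 1 XOR 0 XOR 0 XOR 0 XOR 0 XOR 1 XOR 1 XOR 0 XOR 1 XOR 1 XOR 1 XOR 0 XOR 0 XOR 0 XOR 1 XOR 1 = 0

0


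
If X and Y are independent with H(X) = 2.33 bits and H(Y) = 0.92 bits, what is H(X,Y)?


For independent variables, H(X,Y) = H(X) + H(Y) = 2.33 + 0.92 = 3.25

3.25 bits


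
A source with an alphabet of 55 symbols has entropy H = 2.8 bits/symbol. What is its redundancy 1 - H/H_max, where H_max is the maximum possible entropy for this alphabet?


H_max = log2(K) = log2(55) = 5.7814 bits/symbol. Redundancy = 1 - H/H_max = 1 - 2.8/5.7814 = 1 - 0.4843 = 0.5157

0.5157


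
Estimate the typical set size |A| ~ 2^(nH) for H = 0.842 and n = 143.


log2|A_typical| = nH = 143 * 0.842 = 120.406, so |A_typical| ~ 2^120.406 = 1.761e+36

1.761e+36


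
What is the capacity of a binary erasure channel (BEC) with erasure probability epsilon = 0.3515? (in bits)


C = 1 - epsilon = 1 - 0.3515 = 0.6485

0.6485 bits


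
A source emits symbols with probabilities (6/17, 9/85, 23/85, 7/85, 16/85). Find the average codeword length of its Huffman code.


Huffman construction (repeatedly merge the two least-probable nodes; each merge adds 1 bit to every symbol beneath it): 7/85 + 9/85 = 16/85; 16/85 + 16/85 = 32/85; 23/85 + 6/17 = 53/85; 32/85 + 53/85 = 1. Resulting codeword lengths (in the order the probabilities were given): (2, 3, 2, 3, 2). L_avg = sum(p_i * l_i) = 6/17*2 + 9/85*3 + 23/85*2 + 7/85*3 + 16/85*2 = 186/85 = 2.1882

2.1882 bits


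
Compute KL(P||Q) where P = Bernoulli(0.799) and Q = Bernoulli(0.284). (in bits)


KL = p*log2(p/q) + (1-p)*log2((1-p)/(1-q)) = 0.799*log2(0.799/0.284) + 0.201*log2(0.201/0.716) = 0.824

0.824 bits


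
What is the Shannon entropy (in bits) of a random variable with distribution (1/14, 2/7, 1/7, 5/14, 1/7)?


H = -sum(p_i * log2(p_i)). Terms: -(1/14)*log2(1/14) = 0.271954; -(2/7)*log2(2/7) = 0.516387; -(1/7)*log2(1/7) = 0.401051; -(5/14)*log2(5/14) = 0.530510; -(1/7)*log2(1/7) = 0.401051. H = 0.271954 + 0.516387 + 0.401051 + 0.530510 + 0.401051 = 2.121

2.121 bits


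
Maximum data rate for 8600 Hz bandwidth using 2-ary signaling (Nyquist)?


Rate = 2 * B * log2(M) = 2 * 8600 * 1.0 = 17200.0

17200.0 bps


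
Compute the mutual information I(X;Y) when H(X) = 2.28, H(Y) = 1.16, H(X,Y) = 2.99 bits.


I(X;Y) = H(X) + H(Y) - H(X,Y) = 2.28 + 1.16 - 2.99 = 0.45

0.45 bits


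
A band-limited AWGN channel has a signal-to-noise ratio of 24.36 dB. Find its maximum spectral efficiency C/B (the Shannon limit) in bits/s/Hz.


SNR_linear = 10^(24.36/10) = 272.8978; C/B = log2(1 + SNR_linear) = log2(1 + 272.8978) = 8.0975

8.0975 bits/s/Hz


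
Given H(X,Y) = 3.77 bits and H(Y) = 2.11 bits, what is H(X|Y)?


H(X|Y) = H(X,Y) - H(Y) = 3.77 - 2.11 = 1.66

1.66 bits


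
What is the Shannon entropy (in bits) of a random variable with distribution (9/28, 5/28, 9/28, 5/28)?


H = -sum(p_i * log2(p_i)). Terms: -(9/28)*log2(9/28) = 0.526317; -(5/28)*log2(5/28) = 0.443826; -(9/28)*log2(9/28) = 0.526317; -(5/28)*log2(5/28) = 0.443826. H = 0.526317 + 0.443826 + 0.526317 + 0.443826 = 1.9403

1.9403 bits


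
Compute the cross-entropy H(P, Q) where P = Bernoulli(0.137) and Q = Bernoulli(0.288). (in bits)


H(P,Q) = -p*log2(q) - (1-p)*log2(1-q). -0.137*log2(0.288) = 0.246033; -0.863*log2(0.712) = 0.422914. H(P,Q) = 0.246033 + 0.422914 = 0.6689

0.6689 bits


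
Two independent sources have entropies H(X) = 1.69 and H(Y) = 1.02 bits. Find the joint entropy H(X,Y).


For independent variables, H(X,Y) = H(X) + H(Y) = 1.69 + 1.02 = 2.71

2.71 bits


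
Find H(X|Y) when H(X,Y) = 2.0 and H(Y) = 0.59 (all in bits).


H(X|Y) = H(X,Y) - H(Y) = 2.0 - 0.59 = 1.41

1.41 bits


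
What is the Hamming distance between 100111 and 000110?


Count differing positions: ^ . . . . ^ = 2 differences

2


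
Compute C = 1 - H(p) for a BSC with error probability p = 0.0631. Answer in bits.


H(p) = -p*log2(p) - (1-p)*log2(1-p) = -0.0631*log2(0.0631) - 0.9369*log2(0.9369) = 0.251530 + 0.088100 = 0.3396. C = 1 - H(p) = 1 - 0.3396 = 0.6604

0.6604 bits


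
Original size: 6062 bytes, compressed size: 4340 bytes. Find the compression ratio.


Ratio = original / compressed = 6062 / 4340 = 1.3968

1.3968


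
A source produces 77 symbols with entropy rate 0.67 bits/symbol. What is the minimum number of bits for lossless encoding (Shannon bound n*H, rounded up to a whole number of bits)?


Minimum bits >= n * H = 77 * 0.67 = 51.59, rounded up to a whole number of bits = 52

52 bits


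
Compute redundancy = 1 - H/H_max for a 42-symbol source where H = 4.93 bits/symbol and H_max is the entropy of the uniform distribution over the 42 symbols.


H_max = log2(K) = log2(42) = 5.3923 bits/symbol. Redundancy = 1 - H/H_max = 1 - 4.93/5.3923 = 1 - 0.9143 = 0.0857

0.0857


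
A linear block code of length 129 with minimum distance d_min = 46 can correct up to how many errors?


Correction capability = floor((d-1)/2) = floor((46-1)/2) = 22

22 errors


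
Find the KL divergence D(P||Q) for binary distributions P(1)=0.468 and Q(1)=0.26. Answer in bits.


KL = p*log2(p/q) + (1-p)*log2((1-p)/(1-q)) = 0.468*log2(0.468/0.26) + 0.532*log2(0.532/0.74) = 0.1436

0.1436 bits


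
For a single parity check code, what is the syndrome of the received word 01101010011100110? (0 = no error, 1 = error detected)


Syndrome = XOR of all bits = 0 XOR 1 XOR 1 XOR 0 XOR 1 XOR 0 XOR 1 XOR 0 XOR 0 XOR 1 XOR 1 XOR 1 XOR 0 XOR 0 XOR 1 XOR 1 XOR 0 = 1

1


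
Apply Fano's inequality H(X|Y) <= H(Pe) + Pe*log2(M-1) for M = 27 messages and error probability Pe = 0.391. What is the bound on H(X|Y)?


H(Pe) = -Pe*log2(Pe) - (1-Pe)*log2(1-Pe) = -0.391*log2(0.391) - 0.609*log2(0.609) = 0.529711 + 0.435731 = 0.9654. Pe*log2(M-1) = 0.391*log2(26) = 1.837872. Bound = H(Pe) + Pe*log2(M-1) = 0.529711 + 0.435731 + 1.837872 = 2.8033

2.8033 bits


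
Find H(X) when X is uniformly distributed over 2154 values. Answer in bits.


H = log2(n) = log2(2154) = 11.0728

11.0728 bits


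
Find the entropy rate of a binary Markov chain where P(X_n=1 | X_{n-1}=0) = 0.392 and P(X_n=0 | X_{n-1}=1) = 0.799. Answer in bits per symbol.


Stationary distribution: pi_0 = p10/(p01+p10) = 0.6709, pi_1 = 0.3291. Entropy rate H' = pi_0*H(p01) + pi_1*H(p10) = 0.6709*0.9661 + 0.3291*0.7239 = 0.8864

0.8864 bits/symbol


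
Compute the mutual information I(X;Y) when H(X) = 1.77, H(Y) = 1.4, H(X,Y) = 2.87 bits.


I(X;Y) = H(X) + H(Y) - H(X,Y) = 1.77 + 1.4 - 2.87 = 0.3

0.3 bits


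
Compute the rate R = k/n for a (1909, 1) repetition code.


Rate = k/n = 1/1909

1/1909


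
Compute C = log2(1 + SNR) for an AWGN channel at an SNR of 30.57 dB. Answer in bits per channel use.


SNR_linear = 10^(30.57/10) = 1140.2498; C = log2(1 + SNR_linear) = log2(1 + 1140.2498) = 10.1564

10.1564 bits/channel use


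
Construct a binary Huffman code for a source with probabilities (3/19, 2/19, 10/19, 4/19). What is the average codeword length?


Huffman construction (repeatedly merge the two least-probable nodes; each merge adds 1 bit to every symbol beneath it): 2/19 + 3/19 = 5/19; 4/19 + 5/19 = 9/19; 9/19 + 10/19 = 1. Resulting codeword lengths (in the order the probabilities were given): (3, 3, 1, 2). L_avg = sum(p_i * l_i) = 3/19*3 + 2/19*3 + 10/19*1 + 4/19*2 = 33/19 = 1.7368

1.7368 bits
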